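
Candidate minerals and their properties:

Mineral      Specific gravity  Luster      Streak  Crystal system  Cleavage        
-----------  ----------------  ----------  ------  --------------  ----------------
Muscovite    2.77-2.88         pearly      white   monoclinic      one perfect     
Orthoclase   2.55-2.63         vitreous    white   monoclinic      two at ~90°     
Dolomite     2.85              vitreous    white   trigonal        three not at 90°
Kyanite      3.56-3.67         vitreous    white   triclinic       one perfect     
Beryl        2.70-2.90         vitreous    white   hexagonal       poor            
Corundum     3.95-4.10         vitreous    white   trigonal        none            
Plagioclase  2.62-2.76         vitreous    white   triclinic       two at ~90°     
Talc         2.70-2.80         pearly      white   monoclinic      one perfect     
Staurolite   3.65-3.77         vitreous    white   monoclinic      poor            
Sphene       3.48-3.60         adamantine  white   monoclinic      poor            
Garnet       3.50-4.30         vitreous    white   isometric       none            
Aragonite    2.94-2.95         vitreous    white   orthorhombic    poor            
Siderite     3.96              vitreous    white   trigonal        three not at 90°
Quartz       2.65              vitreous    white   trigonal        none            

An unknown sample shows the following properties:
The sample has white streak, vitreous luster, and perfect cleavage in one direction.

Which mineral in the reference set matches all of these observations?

Kyanite

White streak — consistent with all remaining minerals.
Vitreous luster eliminates Muscovite, Talc, Sphene.
Perfect cleavage in one direction — narrows the field to Kyanite.
Only Kyanite satisfies all observations.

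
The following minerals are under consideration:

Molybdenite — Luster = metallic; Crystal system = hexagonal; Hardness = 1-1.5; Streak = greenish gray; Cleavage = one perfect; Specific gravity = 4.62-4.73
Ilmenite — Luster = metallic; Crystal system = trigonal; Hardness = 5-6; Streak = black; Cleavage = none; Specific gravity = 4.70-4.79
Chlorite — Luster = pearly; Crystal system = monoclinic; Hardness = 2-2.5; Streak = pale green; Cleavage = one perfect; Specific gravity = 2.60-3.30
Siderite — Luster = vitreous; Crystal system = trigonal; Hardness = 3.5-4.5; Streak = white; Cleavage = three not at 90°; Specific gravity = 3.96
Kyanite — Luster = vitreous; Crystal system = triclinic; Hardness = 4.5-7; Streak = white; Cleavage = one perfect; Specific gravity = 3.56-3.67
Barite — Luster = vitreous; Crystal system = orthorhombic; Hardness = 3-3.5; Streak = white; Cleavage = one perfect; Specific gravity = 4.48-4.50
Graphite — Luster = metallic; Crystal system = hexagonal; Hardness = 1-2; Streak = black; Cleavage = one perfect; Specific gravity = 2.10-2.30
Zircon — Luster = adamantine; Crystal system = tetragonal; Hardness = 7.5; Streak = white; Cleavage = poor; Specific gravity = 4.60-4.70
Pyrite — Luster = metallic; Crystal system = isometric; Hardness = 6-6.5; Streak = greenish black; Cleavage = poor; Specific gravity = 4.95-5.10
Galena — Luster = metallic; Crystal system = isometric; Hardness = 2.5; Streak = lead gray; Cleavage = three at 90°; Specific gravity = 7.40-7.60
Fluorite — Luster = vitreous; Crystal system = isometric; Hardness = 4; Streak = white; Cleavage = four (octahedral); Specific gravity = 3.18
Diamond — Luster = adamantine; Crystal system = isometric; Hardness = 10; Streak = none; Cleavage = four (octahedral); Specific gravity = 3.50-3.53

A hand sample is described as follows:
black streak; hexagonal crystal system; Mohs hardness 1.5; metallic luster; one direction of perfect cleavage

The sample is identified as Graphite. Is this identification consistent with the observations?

Yes

Black streak — agrees with Graphite (black streak).
Hexagonal crystal system — agrees with Graphite (hexagonal system).
Mohs hardness 1.5 — agrees with Graphite (hardness 1-2).
Metallic luster — agrees with Graphite (metallic luster).
One direction of perfect cleavage — agrees with Graphite (cleavage one perfect).
Nothing contradicts Graphite.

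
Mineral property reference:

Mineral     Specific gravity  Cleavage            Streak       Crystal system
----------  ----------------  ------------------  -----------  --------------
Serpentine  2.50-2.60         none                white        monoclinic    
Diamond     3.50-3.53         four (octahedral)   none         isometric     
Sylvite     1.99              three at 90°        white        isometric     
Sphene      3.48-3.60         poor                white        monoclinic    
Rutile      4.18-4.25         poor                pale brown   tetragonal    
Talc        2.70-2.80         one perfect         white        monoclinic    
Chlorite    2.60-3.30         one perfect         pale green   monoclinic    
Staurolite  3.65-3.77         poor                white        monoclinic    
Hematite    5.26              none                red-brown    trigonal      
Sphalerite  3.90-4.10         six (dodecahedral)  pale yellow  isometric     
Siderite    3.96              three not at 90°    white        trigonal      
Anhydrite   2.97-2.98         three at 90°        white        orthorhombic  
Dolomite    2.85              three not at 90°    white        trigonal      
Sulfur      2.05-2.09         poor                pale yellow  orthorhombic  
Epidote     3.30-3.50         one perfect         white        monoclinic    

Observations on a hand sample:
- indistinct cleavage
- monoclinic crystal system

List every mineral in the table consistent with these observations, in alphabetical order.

Indistinct cleavage: leaves Sphene, Rutile, Staurolite, Sulfur.
Monoclinic crystal system is inconsistent with Rutile, Sulfur.
The minerals that satisfy all observations are Sphene, Staurolite.

Sphene, Staurolite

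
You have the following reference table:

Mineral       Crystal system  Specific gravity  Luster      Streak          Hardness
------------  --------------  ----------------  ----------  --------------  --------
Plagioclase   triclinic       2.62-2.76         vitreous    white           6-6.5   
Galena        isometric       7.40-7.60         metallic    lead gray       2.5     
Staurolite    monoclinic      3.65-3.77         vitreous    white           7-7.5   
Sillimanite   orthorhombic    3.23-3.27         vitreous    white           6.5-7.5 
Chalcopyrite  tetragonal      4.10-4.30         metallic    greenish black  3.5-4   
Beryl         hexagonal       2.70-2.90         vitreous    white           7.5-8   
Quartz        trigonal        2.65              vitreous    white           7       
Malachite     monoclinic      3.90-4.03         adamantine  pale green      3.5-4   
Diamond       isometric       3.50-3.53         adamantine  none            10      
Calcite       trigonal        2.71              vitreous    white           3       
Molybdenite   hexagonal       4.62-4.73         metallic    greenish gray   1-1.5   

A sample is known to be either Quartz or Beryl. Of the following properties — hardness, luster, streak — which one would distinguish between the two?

Hardness: Quartz 7, Beryl 7.5-8 — distinct.
Luster: both vitreous — shared.
Streak: both white — shared.
Only hardness differs between Quartz and Beryl among the listed tests.

hardness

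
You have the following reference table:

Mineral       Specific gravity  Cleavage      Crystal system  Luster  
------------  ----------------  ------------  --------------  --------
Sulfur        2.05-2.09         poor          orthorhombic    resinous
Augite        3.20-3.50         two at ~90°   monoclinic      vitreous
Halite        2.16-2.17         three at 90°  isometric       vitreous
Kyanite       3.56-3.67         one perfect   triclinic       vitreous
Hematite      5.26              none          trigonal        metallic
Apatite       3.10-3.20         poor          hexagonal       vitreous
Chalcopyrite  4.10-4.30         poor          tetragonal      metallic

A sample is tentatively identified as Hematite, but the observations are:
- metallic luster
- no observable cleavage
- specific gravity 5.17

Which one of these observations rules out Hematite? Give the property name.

specific gravity

Metallic luster: Hematite has metallic luster — agrees.
No observable cleavage: Hematite has cleavage none — agrees.
Specific gravity 5.17: Hematite has SG 5.26 — inconsistent.
Only the specific gravity is inconsistent.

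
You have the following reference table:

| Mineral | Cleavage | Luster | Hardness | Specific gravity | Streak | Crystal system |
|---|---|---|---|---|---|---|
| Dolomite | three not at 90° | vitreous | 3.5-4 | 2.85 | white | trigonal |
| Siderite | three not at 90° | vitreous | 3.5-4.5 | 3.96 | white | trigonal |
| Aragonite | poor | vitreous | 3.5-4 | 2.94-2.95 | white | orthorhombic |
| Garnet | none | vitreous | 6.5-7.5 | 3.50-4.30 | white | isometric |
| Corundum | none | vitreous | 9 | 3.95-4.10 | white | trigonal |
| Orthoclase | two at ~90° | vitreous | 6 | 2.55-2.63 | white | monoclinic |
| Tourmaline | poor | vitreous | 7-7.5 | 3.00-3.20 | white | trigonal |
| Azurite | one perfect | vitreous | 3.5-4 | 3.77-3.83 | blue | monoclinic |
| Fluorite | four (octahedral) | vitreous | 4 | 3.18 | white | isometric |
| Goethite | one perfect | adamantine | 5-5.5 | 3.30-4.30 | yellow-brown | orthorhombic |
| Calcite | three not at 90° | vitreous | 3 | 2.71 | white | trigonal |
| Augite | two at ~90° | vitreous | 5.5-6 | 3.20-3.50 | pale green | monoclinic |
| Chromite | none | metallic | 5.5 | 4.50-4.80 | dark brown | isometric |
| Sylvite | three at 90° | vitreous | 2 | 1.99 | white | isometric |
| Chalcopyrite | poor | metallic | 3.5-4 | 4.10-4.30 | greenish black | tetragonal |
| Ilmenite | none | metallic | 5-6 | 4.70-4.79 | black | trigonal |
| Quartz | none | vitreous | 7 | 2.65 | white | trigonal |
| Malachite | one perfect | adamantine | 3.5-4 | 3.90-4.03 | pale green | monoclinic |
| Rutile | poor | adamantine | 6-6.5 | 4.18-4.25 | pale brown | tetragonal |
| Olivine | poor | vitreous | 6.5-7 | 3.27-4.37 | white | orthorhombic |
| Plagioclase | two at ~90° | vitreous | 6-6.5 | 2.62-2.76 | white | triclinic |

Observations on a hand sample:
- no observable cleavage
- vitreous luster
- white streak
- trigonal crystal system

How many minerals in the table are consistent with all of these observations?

2

No observable cleavage — Garnet, Corundum, Chromite, Ilmenite, Quartz remain.
Vitreous luster excludes Chromite, Ilmenite.
White streak — every remaining candidate is consistent.
Trigonal crystal system is inconsistent with Garnet.
Consistent with every observation: Corundum, Quartz.
That is 2 minerals.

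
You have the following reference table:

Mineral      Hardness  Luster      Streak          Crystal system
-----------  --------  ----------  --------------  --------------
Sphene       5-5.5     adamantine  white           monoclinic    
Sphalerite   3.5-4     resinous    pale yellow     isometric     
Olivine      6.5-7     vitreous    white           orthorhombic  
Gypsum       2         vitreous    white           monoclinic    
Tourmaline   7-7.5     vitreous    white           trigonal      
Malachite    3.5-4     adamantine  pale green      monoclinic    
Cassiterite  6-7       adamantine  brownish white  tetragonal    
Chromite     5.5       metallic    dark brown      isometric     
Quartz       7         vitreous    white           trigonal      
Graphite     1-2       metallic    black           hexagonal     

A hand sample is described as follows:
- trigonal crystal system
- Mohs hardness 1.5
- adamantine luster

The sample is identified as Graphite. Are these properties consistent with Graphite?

No

Trigonal crystal system — Graphite has hexagonal system; inconsistent.
Mohs hardness 1.5 — matches Graphite (hardness 1-2).
Adamantine luster — Graphite has metallic luster; inconsistent.
2 of the observed properties are inconsistent with Graphite.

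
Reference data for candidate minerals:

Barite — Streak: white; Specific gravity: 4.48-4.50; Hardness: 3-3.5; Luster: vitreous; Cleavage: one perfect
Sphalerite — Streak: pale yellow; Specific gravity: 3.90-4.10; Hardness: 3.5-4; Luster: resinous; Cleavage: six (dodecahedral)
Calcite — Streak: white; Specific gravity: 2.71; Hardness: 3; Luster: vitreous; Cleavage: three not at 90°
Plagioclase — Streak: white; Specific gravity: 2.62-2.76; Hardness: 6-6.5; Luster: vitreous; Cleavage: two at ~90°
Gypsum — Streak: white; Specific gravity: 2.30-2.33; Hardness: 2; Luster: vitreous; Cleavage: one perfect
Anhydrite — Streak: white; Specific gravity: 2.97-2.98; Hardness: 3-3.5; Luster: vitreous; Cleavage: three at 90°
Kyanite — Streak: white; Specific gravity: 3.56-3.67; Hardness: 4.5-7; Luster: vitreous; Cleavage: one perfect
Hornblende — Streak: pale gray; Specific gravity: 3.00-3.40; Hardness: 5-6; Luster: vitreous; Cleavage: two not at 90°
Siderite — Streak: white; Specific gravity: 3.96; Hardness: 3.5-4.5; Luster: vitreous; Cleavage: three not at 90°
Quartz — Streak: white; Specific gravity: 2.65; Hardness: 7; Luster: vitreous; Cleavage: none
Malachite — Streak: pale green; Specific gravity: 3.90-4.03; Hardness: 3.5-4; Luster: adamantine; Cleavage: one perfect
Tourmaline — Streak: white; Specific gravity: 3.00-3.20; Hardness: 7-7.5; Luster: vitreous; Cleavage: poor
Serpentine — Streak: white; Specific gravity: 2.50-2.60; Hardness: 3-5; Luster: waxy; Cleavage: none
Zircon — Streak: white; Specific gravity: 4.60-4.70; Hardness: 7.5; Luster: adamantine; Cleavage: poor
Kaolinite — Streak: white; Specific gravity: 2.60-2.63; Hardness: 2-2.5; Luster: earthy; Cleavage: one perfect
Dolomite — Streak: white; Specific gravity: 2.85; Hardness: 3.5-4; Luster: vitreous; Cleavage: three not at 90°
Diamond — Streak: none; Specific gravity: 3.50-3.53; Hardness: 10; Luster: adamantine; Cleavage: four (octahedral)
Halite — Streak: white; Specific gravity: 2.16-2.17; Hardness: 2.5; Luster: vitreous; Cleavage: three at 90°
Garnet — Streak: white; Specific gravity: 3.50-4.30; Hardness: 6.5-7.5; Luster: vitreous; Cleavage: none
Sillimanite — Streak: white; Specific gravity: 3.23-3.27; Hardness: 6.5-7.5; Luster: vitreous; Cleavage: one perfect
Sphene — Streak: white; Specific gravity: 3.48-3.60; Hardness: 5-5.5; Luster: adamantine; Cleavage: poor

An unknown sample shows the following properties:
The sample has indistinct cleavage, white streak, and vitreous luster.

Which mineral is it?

Indistinct cleavage — leaves Tourmaline, Zircon, Sphene.
White streak — every remaining candidate is consistent.
Vitreous luster — only Tourmaline remains.
Only Tourmaline satisfies all observations.

Tourmaline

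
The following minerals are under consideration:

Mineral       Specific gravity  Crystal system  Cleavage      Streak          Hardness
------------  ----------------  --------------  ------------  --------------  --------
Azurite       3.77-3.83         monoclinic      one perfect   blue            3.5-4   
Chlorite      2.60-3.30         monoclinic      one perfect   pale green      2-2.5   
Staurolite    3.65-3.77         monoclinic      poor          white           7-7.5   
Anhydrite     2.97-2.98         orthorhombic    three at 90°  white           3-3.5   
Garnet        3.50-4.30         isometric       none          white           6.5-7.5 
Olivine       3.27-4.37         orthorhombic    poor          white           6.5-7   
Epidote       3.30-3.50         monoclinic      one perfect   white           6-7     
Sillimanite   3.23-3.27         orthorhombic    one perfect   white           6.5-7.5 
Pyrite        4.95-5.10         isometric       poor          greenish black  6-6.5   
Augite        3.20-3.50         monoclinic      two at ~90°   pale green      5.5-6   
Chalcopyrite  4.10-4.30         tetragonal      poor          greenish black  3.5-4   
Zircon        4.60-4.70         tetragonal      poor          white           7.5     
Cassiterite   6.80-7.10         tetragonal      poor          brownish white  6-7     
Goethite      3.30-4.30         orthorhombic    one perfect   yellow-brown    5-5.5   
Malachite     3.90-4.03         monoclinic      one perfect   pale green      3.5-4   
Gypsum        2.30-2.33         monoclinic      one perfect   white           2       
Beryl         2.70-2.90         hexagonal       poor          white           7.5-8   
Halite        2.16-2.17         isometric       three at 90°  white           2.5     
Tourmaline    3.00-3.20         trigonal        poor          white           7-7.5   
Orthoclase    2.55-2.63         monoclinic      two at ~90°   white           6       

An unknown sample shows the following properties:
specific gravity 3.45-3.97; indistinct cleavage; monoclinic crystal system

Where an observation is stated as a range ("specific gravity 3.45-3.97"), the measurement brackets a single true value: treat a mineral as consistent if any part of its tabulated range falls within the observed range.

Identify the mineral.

Specific gravity 3.45-3.97: only Azurite, Staurolite, Garnet, Olivine, Epidote, Augite, Goethite, Malachite remain.
Indistinct cleavage: Staurolite, Olivine remain.
Monoclinic crystal system eliminates Olivine.
The only mineral consistent with every observation is Staurolite.

Staurolite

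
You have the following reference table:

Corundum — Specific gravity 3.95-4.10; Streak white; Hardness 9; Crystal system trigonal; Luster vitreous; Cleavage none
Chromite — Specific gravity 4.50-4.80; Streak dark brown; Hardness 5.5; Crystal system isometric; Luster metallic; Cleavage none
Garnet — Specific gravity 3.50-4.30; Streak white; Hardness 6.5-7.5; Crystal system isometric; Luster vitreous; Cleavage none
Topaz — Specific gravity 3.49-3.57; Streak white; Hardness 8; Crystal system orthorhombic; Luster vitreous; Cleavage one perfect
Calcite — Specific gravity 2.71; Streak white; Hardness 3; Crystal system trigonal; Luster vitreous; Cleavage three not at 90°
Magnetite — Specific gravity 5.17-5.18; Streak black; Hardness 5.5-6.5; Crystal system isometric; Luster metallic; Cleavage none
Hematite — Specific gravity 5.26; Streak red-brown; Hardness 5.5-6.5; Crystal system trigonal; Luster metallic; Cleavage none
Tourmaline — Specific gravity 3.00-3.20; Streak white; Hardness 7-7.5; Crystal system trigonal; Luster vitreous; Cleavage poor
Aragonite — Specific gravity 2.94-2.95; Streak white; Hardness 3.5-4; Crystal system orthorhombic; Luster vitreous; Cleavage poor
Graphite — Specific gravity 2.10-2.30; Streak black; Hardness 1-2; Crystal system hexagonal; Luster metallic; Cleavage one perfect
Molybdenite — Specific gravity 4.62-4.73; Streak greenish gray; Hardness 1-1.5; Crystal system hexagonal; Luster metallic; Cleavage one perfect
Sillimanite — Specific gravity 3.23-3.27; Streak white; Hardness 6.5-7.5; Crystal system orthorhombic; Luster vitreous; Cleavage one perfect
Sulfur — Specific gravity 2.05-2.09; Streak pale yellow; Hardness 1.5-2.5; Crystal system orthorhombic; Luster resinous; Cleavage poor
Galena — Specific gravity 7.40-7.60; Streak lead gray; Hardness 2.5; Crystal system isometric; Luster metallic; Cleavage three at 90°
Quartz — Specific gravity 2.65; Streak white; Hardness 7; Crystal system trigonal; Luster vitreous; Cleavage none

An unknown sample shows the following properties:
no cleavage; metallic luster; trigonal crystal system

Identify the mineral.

Hematite

No cleavage: leaves Corundum, Chromite, Garnet, Magnetite, Hematite, Quartz.
Metallic luster rules out Corundum, Garnet, Quartz.
Trigonal crystal system: narrows the field to Hematite.
The only mineral consistent with every observation is Hematite.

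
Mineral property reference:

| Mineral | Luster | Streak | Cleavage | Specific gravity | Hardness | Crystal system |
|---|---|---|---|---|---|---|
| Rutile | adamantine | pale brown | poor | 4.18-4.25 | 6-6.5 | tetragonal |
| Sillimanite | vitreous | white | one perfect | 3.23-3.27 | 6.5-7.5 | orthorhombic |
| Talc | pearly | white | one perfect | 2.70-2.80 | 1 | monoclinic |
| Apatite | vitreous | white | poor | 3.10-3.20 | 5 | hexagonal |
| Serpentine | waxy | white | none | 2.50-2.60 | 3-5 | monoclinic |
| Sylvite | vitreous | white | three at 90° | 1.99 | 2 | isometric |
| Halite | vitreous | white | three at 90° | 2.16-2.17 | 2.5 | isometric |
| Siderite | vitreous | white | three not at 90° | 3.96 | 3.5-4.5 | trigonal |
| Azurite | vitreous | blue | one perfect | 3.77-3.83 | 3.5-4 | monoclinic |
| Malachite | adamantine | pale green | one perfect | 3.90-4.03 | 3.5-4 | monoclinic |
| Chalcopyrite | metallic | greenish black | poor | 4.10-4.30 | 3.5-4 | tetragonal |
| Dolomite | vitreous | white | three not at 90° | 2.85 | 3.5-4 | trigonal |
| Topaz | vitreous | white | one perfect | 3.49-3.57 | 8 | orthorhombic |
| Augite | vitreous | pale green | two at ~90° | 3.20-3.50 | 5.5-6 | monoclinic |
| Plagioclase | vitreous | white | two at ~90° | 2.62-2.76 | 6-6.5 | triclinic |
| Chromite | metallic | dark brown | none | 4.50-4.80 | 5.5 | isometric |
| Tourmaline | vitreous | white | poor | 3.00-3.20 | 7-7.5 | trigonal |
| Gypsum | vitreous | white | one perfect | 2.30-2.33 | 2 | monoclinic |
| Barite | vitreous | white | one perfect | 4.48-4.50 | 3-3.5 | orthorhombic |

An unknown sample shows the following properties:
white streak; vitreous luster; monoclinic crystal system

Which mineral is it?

White streak excludes Rutile, Azurite, Malachite, Chalcopyrite, Augite, Chromite.
Vitreous luster rules out Talc, Serpentine.
Monoclinic crystal system: narrows the field to Gypsum.
The only mineral consistent with every observation is Gypsum.

Gypsum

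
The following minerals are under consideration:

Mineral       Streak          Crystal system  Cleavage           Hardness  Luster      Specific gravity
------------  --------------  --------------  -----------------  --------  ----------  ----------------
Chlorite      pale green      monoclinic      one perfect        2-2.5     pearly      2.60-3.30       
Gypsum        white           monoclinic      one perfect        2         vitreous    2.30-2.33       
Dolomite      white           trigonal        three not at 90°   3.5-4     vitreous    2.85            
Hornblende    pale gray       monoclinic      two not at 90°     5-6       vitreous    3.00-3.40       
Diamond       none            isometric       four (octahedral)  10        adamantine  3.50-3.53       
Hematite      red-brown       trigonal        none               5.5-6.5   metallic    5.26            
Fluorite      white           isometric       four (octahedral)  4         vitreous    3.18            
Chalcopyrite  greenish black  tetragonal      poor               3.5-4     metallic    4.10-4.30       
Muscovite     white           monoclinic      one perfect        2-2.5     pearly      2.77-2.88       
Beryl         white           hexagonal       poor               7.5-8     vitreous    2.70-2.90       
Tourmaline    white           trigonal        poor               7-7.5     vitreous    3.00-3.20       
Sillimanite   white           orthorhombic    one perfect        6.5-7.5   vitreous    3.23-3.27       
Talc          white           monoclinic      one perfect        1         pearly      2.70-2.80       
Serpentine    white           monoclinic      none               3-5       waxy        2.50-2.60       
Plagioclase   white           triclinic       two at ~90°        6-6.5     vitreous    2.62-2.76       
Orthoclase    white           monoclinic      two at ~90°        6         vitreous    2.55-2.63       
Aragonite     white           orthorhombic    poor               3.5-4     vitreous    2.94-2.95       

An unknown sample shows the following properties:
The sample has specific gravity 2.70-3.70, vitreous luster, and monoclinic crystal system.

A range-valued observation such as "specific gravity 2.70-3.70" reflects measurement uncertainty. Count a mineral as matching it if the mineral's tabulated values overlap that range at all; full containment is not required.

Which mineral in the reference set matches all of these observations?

Hornblende

Specific gravity 2.70-3.70 excludes Gypsum, Hematite, Chalcopyrite, Serpentine, Orthoclase.
Vitreous luster excludes Chlorite, Diamond, Muscovite, Talc.
Monoclinic crystal system: only Hornblende remains.
The only mineral consistent with every observation is Hornblende.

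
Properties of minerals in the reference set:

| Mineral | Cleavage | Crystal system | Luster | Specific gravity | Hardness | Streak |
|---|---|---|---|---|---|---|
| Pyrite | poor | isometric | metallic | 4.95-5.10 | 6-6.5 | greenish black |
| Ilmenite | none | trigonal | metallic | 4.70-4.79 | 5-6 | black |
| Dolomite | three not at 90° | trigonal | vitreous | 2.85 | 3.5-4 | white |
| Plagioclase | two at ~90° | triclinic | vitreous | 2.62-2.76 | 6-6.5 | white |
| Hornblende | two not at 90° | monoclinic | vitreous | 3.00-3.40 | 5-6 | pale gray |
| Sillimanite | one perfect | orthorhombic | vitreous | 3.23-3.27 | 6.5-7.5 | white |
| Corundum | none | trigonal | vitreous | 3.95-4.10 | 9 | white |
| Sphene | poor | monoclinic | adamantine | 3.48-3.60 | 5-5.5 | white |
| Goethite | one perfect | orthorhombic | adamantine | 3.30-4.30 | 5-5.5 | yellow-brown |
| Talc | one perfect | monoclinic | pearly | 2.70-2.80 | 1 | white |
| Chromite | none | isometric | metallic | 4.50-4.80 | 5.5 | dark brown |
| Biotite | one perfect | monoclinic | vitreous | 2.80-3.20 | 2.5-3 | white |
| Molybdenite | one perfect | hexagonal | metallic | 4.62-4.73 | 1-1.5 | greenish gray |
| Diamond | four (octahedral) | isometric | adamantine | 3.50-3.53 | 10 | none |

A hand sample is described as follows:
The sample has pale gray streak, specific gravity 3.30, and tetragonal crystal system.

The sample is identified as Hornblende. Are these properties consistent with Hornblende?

Inconsistent

Pale gray streak — consistent with Hornblende (pale gray streak).
Specific gravity 3.30 — consistent with Hornblende (SG 3.00-3.40).
Tetragonal crystal system — Hornblende has monoclinic system; which does not match.
Hornblende is excluded by the crystal system.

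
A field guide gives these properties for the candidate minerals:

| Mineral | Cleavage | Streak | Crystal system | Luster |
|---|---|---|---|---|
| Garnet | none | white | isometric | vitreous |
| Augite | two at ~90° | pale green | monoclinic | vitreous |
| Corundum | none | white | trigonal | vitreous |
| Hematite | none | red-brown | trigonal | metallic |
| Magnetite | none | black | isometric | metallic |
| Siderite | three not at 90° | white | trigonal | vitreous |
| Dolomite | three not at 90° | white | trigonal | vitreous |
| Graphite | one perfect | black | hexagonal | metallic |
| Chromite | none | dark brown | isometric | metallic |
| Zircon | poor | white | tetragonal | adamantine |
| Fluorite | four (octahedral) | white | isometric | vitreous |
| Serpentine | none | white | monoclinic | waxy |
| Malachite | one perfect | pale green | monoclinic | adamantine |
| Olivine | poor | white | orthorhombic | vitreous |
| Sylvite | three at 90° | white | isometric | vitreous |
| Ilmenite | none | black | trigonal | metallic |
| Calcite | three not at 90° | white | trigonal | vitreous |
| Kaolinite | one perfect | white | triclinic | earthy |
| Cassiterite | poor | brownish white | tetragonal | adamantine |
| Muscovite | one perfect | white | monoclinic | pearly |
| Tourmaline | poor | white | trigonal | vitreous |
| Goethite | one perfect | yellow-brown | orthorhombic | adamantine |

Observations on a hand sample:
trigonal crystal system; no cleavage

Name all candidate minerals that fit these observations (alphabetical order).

Trigonal crystal system — only Corundum, Hematite, Siderite, Dolomite, Ilmenite, Calcite, Tourmaline remain.
No cleavage — leaves Corundum, Hematite, Ilmenite.
Remaining candidates: Corundum, Hematite, Ilmenite.

Corundum, Hematite, Ilmenite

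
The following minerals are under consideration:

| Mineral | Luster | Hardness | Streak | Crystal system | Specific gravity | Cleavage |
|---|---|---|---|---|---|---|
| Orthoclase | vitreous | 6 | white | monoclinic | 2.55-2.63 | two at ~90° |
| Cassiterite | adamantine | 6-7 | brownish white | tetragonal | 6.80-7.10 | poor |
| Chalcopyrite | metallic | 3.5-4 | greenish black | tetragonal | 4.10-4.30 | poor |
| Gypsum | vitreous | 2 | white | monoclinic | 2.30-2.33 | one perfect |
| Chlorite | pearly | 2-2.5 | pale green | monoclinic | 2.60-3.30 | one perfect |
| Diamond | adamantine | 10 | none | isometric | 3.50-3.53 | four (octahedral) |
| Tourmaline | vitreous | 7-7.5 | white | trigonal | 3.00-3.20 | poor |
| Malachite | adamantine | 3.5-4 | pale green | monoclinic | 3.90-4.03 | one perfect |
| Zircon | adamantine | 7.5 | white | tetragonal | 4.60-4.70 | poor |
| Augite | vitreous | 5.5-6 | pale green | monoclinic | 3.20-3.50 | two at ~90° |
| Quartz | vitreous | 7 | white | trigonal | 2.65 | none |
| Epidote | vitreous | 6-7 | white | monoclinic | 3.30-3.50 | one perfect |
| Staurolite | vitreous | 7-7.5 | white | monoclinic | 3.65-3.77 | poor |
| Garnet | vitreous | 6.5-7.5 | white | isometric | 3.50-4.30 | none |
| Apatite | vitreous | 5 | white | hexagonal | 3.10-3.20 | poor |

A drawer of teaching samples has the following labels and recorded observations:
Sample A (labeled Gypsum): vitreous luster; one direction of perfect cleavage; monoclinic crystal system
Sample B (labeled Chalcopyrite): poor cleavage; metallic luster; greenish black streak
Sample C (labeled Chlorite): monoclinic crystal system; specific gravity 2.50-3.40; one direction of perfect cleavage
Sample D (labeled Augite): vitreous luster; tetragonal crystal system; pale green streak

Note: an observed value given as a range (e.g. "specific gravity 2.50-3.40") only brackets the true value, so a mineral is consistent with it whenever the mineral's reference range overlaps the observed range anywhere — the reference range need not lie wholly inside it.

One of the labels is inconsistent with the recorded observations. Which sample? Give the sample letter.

Sample A: nothing contradicts Gypsum.
Sample B: nothing contradicts Chalcopyrite.
Sample C: nothing contradicts Chlorite.
Sample D: Augite has monoclinic system, but the record shows tetragonal crystal system — this label is wrong.
The mislabeled specimen is D.

D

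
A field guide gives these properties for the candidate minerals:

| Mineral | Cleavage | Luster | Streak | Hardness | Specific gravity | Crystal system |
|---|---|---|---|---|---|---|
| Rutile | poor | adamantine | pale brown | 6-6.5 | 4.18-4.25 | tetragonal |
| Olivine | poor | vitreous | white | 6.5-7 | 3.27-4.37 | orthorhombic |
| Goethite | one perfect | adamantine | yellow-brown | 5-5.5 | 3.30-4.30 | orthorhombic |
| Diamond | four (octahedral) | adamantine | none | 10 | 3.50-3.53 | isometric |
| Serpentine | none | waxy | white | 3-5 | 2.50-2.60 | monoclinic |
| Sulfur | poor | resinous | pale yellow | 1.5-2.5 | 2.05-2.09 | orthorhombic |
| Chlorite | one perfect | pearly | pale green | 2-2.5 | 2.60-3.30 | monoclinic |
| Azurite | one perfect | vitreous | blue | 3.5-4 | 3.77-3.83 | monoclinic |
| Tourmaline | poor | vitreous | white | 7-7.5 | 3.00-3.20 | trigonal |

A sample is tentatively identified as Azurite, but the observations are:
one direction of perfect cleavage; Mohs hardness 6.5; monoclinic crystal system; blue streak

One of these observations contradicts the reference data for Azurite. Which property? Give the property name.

One direction of perfect cleavage: Azurite has cleavage one perfect — agrees.
Mohs hardness 6.5: Azurite has hardness 3.5-4 — inconsistent.
Monoclinic crystal system: Azurite has monoclinic system — agrees.
Blue streak: Azurite has blue streak — agrees.
The hardness is the one property that does not fit.

hardness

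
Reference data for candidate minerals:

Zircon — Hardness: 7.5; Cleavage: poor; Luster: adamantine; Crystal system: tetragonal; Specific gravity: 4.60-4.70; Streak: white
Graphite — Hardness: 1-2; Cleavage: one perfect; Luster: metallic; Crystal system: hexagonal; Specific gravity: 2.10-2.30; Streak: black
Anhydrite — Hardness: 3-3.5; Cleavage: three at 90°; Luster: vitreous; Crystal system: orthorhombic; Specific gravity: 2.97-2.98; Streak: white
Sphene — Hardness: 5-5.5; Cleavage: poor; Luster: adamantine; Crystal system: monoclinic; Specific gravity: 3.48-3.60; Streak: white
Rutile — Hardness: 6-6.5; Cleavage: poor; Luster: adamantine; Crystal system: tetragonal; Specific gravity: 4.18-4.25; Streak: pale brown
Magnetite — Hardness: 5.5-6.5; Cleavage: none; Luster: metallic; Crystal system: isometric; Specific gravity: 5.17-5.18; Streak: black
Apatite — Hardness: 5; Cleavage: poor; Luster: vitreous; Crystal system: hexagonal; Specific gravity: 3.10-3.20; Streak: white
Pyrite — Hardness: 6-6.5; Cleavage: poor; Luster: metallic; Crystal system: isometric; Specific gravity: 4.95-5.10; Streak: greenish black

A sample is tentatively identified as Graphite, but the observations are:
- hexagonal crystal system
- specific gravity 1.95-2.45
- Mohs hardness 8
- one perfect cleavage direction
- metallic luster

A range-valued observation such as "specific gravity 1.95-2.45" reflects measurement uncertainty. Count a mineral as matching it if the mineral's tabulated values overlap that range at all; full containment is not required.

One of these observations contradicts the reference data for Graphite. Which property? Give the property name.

Hexagonal crystal system: Graphite has hexagonal system — matches.
Specific gravity 1.95-2.45: Graphite has SG 2.10-2.30 — matches.
Mohs hardness 8: Graphite has hardness 1-2 — does not match.
One perfect cleavage direction: Graphite has cleavage one perfect — matches.
Metallic luster: Graphite has metallic luster — matches.
Everything matches except the hardness.

hardness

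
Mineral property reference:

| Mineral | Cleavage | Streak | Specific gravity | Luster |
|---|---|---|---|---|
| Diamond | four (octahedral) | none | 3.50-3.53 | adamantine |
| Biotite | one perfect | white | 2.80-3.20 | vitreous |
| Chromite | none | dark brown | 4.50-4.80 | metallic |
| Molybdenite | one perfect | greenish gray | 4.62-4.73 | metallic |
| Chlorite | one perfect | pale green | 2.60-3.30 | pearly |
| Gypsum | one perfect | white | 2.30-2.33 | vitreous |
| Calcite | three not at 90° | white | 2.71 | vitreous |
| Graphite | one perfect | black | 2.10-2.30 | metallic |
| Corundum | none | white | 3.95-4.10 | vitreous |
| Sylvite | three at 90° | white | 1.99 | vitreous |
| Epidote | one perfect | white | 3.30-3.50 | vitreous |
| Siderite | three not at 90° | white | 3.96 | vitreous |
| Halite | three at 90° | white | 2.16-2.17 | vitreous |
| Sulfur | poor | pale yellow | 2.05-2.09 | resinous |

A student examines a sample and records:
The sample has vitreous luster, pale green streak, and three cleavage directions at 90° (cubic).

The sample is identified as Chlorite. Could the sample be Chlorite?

Vitreous luster — Chlorite has pearly luster; which does not match.
Pale green streak — fits Chlorite (pale green streak).
Three cleavage directions at 90° (cubic) — Chlorite has cleavage one perfect; which does not match.
2 of the observed properties are inconsistent with Chlorite.

Inconsistent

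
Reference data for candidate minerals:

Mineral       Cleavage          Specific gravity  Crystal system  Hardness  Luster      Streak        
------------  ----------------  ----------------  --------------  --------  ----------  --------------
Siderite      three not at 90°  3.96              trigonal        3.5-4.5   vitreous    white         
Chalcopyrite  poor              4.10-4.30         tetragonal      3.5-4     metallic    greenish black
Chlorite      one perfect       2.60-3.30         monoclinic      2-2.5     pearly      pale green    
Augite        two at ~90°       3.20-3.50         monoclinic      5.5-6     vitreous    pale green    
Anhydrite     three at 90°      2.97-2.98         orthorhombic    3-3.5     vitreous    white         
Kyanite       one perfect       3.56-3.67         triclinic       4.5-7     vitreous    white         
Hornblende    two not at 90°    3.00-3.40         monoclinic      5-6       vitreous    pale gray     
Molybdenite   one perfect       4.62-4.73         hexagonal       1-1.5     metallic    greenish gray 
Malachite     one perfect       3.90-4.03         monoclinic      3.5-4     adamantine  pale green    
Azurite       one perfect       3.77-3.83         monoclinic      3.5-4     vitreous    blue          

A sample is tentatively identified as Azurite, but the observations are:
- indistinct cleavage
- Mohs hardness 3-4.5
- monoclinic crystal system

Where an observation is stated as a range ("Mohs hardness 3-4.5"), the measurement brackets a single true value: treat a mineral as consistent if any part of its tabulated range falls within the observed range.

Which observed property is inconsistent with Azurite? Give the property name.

Indistinct cleavage: Azurite has cleavage one perfect — inconsistent.
Mohs hardness 3-4.5: Azurite has hardness 3.5-4 — consistent.
Monoclinic crystal system: Azurite has monoclinic system — consistent.
Only the cleavage is inconsistent.

cleavage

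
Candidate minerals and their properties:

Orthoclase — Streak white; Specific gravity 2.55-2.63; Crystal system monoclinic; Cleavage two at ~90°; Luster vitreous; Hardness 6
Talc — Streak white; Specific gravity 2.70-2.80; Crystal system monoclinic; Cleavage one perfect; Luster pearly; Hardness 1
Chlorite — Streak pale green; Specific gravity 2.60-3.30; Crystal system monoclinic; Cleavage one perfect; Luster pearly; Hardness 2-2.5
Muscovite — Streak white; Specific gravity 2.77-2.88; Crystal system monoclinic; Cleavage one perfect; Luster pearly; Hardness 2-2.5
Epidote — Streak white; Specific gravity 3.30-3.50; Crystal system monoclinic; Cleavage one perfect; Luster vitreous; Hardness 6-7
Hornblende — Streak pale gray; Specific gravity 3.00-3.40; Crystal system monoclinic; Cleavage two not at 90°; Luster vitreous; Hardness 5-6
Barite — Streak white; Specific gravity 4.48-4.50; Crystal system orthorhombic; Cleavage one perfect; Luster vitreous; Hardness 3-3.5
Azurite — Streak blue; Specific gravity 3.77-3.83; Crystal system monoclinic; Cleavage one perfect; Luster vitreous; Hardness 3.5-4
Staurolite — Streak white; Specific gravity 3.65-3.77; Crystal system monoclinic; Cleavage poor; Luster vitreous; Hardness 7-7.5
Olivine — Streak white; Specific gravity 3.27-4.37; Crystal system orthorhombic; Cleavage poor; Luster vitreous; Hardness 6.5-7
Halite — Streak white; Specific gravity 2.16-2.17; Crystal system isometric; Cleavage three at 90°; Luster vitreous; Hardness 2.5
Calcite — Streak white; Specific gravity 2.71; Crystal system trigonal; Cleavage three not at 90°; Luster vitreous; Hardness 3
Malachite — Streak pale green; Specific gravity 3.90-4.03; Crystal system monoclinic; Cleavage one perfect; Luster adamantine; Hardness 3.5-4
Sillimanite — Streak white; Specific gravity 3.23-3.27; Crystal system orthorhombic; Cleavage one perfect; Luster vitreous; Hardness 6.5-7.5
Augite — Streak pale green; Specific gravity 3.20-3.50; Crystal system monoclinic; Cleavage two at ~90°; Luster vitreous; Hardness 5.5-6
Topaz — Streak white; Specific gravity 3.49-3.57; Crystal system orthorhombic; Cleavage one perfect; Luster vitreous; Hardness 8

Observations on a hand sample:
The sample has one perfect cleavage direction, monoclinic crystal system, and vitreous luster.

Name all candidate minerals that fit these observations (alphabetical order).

Azurite, Epidote

One perfect cleavage direction — narrows the field to Talc, Chlorite, Muscovite, Epidote, Barite, Azurite, Malachite, Sillimanite, Topaz.
Monoclinic crystal system is inconsistent with Barite, Sillimanite, Topaz.
Vitreous luster — Epidote, Azurite remain.
Remaining candidates: Azurite, Epidote.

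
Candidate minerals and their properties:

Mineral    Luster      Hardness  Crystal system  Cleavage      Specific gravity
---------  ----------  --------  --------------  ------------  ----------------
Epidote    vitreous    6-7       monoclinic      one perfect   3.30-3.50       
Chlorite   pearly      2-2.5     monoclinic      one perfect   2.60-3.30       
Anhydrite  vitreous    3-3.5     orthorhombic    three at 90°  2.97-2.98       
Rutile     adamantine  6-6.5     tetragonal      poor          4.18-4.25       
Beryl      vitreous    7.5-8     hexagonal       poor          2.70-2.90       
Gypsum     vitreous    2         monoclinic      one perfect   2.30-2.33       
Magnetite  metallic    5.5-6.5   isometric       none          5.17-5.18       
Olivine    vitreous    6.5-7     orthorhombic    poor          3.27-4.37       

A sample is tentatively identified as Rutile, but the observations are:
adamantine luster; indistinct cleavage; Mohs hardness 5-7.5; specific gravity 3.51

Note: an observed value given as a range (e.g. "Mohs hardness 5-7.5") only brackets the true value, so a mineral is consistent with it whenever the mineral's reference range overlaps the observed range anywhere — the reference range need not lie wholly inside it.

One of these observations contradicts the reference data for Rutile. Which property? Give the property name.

specific gravity

Adamantine luster: Rutile has adamantine luster — consistent.
Indistinct cleavage: Rutile has cleavage poor — consistent.
Mohs hardness 5-7.5: Rutile has hardness 6-6.5 — consistent.
Specific gravity 3.51: Rutile has SG 4.18-4.25 — inconsistent.
Everything matches except the specific gravity.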